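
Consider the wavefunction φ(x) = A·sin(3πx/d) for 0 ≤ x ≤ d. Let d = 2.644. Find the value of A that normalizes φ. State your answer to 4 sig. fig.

A ≈ 0.8697

We need A² ∫|f|² dx = 1, taking the integral from 0 to d.
With φ = A·sin(3πx/d), the integral evaluates to A²·[d/2].
With d = 2.644: A² = 0.75643 and A = 0.86973.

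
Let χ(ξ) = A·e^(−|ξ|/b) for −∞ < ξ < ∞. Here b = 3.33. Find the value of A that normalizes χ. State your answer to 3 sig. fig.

A ≈ 0.548

Require ∫ |χ|² dξ = 1 over the whole domain.
Using ∫₀^∞ ξⁿ e^(−αξ) dξ = n!/αⁿ⁺¹, ∫|χ|² dξ = A²·(b).
With b = 3.33: A² = 0.3003 and A = 0.5480.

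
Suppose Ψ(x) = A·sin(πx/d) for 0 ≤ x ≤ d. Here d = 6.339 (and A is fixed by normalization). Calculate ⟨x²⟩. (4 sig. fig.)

⟨x²⟩ = ∫ x^2 |Ψ|² dx over the full domain.
With ∫₀^d sin²(nπx/d) dx = d/2, the ratio of the moment integral to the normalization integral gives ⟨x²⟩ = -d^2/(2·π^2) + d^2/3.
With d = 6.339, ⟨x^2⟩ = 11.359.

⟨x^2⟩ ≈ 11.36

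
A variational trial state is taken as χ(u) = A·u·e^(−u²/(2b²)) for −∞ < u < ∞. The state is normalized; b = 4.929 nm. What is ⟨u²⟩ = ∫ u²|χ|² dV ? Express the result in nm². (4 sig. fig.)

By definition ⟨u²⟩ = ∫ u^2 |χ(u)|² du.
The ratio of the moment integral to the normalization integral gives ⟨u²⟩ = 3·b^2/2.
With b = 4.929, ⟨u^2⟩ = 36.443.

⟨u^2⟩ ≈ 36.44 nm^2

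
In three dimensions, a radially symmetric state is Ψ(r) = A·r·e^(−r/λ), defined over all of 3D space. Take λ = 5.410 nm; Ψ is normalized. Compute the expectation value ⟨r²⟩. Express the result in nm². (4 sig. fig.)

⟨r^2⟩ ≈ 219.5 nm^2

By definition ⟨r²⟩ = ∫ r^2 |Ψ(r)|² 4πr² dr.
Using ∫₀^∞ rⁿ e^(−αr) dr = n!/αⁿ⁺¹, evaluating both integrals, ⟨r²⟩ = 15·λ^2/2.
Putting λ = 5.410 gives 219.51.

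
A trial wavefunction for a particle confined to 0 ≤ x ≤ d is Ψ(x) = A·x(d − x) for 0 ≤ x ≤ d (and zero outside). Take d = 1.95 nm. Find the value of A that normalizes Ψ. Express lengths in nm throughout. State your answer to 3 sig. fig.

A ≈ 1.03 nm^(-5/2)

Normalization requires ∫|Ψ|² dx = 1, integrated from 0 to d.
Expanding the polynomial and integrating term by term, the integral (without the A² prefactor) comes out to d^5/30.
Setting this equal to 1 gives A² = 1/(d^5/30).
Plugging in d = 1.95 yields A = 1.032.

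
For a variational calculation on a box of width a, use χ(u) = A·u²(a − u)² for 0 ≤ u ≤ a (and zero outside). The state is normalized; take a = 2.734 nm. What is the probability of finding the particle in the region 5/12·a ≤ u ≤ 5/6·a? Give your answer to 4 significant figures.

P ≈ 0.6887

|χ|² is the probability density, so P = ∫_{5/12·a}^{5/6·a} |χ|² du.
The normalization integral ∫|χ|²du over the whole domain equals a^9/630·A², and A² cancels in the ratio.
Substituting t = u/a, A² and the length scale cancel in the ratio: P = ∫_{5/12}^{5/6} t^4·(1 - t)^4 dt / ∫_{0}^{1} t^4·(1 - t)^4 dt.
Using ∫ t^4·(1 - t)^4 dt = t^5·(70·t^4 - 315·t^3 + 540·t^2 - 420·t + 126)/630, the numerator is ≈ 0.00109321 and the denominator is 1/630.
The result is P = 0.68872.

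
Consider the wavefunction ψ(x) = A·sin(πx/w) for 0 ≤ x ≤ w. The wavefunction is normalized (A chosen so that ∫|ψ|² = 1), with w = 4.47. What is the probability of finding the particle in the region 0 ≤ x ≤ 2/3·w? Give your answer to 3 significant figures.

P ≈ 0.804

P = ∫_{0}^{2/3·w} |ψ(x)|² dx.
The normalization integral ∫|ψ|²dx over the whole domain equals w/2·A², and A² cancels in the ratio.
Substituting u = x/w, A² and the length scale cancel in the ratio: P = ∫_{0}^{2/3} sin(π·u)^2 du / ∫_{0}^{1} sin(π·u)^2 du.
An antiderivative of sin(π·u)^2 is u/2 - sin(2·π·u)/(4·π); evaluating from 0 to 2/3 gives √(3)/(8·π) + 1/3, while the full integral is 1/2.
This works out to P = √(3)/(4·π) + 2/3.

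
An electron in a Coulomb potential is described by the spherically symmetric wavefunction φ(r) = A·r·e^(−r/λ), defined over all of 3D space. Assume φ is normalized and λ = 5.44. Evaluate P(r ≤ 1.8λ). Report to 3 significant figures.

P ≈ 0.294

Integrate the radial probability density 4πr²|φ|² over r ≤ 1.8λ.
A² is fixed by ∫₀^∞ 4πr²|φ|² dr = 1, i.e. A² = (3·π·λ^5)^(−1).
Let u = r/λ; then A², 4π and the length scale all cancel, so P = ∫_{0}^{1.8} u^4·e^(-2·u) du ÷ ∫_{0}^{∞} u^4·e^(-2·u) du.
With ∫ u^4·e^(-2·u) du = -(u^4/2 + u^3 + 3·u^2/2 + 3·u/2 + 3/4)·e^(-2·u) + C, the region integral is ≈ 0.22017 and the full one is 3/4.
This evaluates to P = 0.2936.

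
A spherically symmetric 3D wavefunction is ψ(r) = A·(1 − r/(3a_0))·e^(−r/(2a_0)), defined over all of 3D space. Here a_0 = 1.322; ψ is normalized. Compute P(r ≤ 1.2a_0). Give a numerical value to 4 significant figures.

P = ∫ |ψ|² 4πr² dr over r ≤ 1.2a_0.
The full normalization integral is A²·[8·π·a_0^3/3] = 1, fixing A².
In terms of u = r/a_0 (A², 4π and the length scale all cancel between numerator and denominator), P = [∫_{0}^{1.2} u^2·(1 - u/3)^2·e^(-u) du] / [∫_{0}^{∞} u^2·(1 - u/3)^2·e^(-u) du].
An antiderivative of u^2·(1 - u/3)^2·e^(-u) is (-u^4 + 2·u^3 - 3·u^2 - 6·u - 6)·e^(-u)/9; evaluating from 0 to 1.2 gives 2/3 - 3362·e^(-6/5)/1875, while the full integral is 2/3.
Taking the ratio yields P = 0.18991.

P ≈ 0.1899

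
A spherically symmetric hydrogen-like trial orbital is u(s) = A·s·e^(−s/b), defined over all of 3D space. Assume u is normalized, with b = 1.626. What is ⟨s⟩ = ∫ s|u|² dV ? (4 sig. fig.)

⟨s⟩ ≈ 4.065

⟨s⟩ = ∫ s |u|² 4πs² ds over the full domain.
With ∫₀^∞ s^5 e^(−αs) ds = 5!/α^6, evaluating both integrals, ⟨s⟩ = 5·b/2.
Putting b = 1.626 gives 4.0650.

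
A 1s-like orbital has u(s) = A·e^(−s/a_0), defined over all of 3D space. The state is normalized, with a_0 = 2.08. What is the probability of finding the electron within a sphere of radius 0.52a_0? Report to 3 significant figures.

P = ∫ |u|² 4πs² ds over s ≤ 0.52a_0.
The full normalization integral is A²·[π·a_0^3] = 1, fixing A².
Substituting t = s/a_0, A², 4π and the length scale all cancel in the ratio: P = ∫_{0}^{0.52} t^2·e^(-2·t) dt / ∫_{0}^{∞} t^2·e^(-2·t) dt.
An antiderivative of t^2·e^(-2·t) is -(2·t^2 + 2·t + 1)·e^(-2·t)/4; evaluating from 0 to 0.52 gives 1/4 - 1613·e^(-26/25)/2500, while the full integral is 1/4.
This evaluates to P = 0.08780.

P ≈ 0.0878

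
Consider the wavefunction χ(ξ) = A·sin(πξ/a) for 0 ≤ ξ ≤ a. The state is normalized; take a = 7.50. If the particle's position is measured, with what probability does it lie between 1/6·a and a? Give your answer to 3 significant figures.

P ≈ 0.971

The probability is P = ∫ |χ|² dξ over [1/6·a, a].
The normalization integral ∫|χ|²dξ over the whole domain equals a/2·A², and A² cancels in the ratio.
Let u = ξ/a; then A² and the length scale cancel, so P = ∫_{1/6}^{1} sin(π·u)^2 du ÷ ∫_{0}^{1} sin(π·u)^2 du.
With ∫ sin(π·u)^2 du = u/2 - sin(2·π·u)/(4·π) + C, the region integral is √(3)/(8·π) + 5/12 and the full one is 1/2.
Evaluating gives P = √(3)/(4·π) + 5/6.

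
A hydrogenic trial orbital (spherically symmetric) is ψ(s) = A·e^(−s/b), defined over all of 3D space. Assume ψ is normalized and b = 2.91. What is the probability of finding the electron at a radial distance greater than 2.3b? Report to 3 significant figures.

P ≈ 0.163

With dV = 4πs²ds, the probability is ∫|ψ|² dV over s > 2.3b.
A² is fixed by ∫₀^∞ 4πs²|ψ|² ds = 1, i.e. A² = (π·b^3)^(−1).
In terms of u = s/b (A², 4π and the length scale all cancel between numerator and denominator), P = [∫_{2.3}^{∞} u^2·e^(-2·u) du] / [∫_{0}^{∞} u^2·e^(-2·u) du].
An antiderivative of u^2·e^(-2·u) is -(2·u^2 + 2·u + 1)·e^(-2·u)/4; evaluating from 2.3 to ∞ gives 809·e^(-23/5)/200, while the full integral is 1/4.
Taking the ratio yields P = 0.1626.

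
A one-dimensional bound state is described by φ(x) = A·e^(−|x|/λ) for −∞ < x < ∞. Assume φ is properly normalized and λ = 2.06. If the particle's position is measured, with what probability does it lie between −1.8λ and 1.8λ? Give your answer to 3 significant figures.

P ≈ 0.973

P = ∫_{−1.8λ}^{1.8λ} |φ(x)|² dx.
With A² fixed by ∫|φ|² = 1, i.e. A² = (λ)^(−1), substitute and integrate.
By symmetry take twice the x ≥ 0 contribution in numerator and denominator; the 2's cancel. Let u = x/λ; then A² and the length scale cancel, so P = ∫_{0}^{1.8} e^(-2·u) du ÷ ∫_{0}^{∞} e^(-2·u) du.
An antiderivative of e^(-2·u) is -e^(-2·u)/2; evaluating from 0 to 1.8 gives 1/2 - e^(-18/5)/2, while the full integral is 1/2.
Evaluating gives P = 0.9727.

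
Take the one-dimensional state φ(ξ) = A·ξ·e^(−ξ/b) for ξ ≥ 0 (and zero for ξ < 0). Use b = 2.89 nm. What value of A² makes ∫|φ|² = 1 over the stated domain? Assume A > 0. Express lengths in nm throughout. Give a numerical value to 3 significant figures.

Normalization requires ∫|φ|² dξ = 1, integrated from 0 to ∞.
Recall ∫₀^∞ ξ^m e^(−ξ/β) dξ = m!·β^(m+1), carrying out the integral gives A² · b^3/4.
With b = 2.89: A² = 0.1657 and A = 0.4071.

A^2 ≈ 0.166 nm^(-3)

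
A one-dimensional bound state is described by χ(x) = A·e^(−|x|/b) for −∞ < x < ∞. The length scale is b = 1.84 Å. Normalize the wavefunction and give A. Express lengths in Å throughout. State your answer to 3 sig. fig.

A ≈ 0.737 Å^(-1/2)

We need A² ∫|f|² dx = 1, taking the integral from −∞ to ∞.
Using ∫₀^∞ xⁿ e^(−αx) dx = n!/αⁿ⁺¹, carrying out the integral gives A² · b.
Hence A² = 1/[b].
Substituting b = 1.84 gives A² = 0.5435, so A = 0.7372.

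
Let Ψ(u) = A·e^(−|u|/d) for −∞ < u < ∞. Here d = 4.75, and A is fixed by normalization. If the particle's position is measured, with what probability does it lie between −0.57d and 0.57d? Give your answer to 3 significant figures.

P ≈ 0.680

P = ∫_{−0.57d}^{0.57d} |Ψ(u)|² du.
With A² fixed by ∫|Ψ|² = 1, i.e. A² = (d)^(−1), substitute and integrate.
By symmetry take twice the u ≥ 0 contribution in numerator and denominator; the 2's cancel. Let t = u/d; then A² and the length scale cancel, so P = ∫_{0}^{0.57} e^(-2·t) dt ÷ ∫_{0}^{∞} e^(-2·t) dt.
With ∫ e^(-2·t) dt = -e^(-2·t)/2 + C, the region integral is 1/2 - e^(-57/50)/2 and the full one is 1/2.
The result is P = 0.6802.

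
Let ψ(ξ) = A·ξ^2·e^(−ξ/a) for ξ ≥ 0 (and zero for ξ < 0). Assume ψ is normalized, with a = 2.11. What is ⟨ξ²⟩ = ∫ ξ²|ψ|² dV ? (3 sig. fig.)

⟨ξ^2⟩ ≈ 33.4

The expectation value is the |ψ|²-weighted average of ξ^2: ∫ ξ^2|ψ|² dξ.
The ratio of the moment integral to the normalization integral gives ⟨ξ²⟩ = 15·a^2/2.
With a = 2.11, ⟨ξ^2⟩ = 33.39.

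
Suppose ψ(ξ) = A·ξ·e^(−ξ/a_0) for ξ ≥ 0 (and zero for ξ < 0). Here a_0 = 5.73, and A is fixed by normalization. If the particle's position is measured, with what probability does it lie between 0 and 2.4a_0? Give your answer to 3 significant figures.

P = ∫_{0}^{2.4a_0} |ψ(ξ)|² dξ.
The normalization integral ∫|ψ|²dξ over the whole domain equals a_0^3/4·A², and A² cancels in the ratio.
Let u = ξ/a_0; then A² and the length scale cancel, so P = ∫_{0}^{2.4} u^2·e^(-2·u) du ÷ ∫_{0}^{∞} u^2·e^(-2·u) du.
With ∫ u^2·e^(-2·u) du = -(2·u^2 + 2·u + 1)·e^(-2·u)/4 + C, the region integral is 1/4 - 433·e^(-24/5)/100 and the full one is 1/4.
Evaluating gives P = 0.8575.

P ≈ 0.857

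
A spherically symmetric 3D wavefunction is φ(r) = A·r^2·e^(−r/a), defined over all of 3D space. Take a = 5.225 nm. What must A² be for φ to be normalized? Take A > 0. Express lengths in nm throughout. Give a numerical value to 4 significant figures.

We need A² ∫|f|² 4πr² dr = 1, taking the integral from 0 to ∞.
(Spherical symmetry: dV = 4πr² dr.)
With ∫₀^∞ r^6 e^(−αr) dr = 6!/α^7, with φ = A·r^2·e^(−r/a), the integral evaluates to A²·[45·π·a^7/2].
Plugging in a = 5.225 yields A = 0.00036478.

A^2 ≈ 1.331E-7 nm^(-7)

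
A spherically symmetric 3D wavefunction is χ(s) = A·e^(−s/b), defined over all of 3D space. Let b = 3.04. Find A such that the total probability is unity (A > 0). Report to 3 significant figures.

A ≈ 0.106

The normalization condition is ∫|χ|² 4πs² ds = 1 from 0 to ∞.
(Spherical symmetry: dV = 4πs² ds.)
Using ∫₀^∞ sⁿ e^(−αs) ds = n!/αⁿ⁺¹, carrying out the integral gives A² · π·b^3.
So A² = (π·b^3)^(−1).
Substituting b = 3.04 gives A² = 0.01133, so A = 0.1064.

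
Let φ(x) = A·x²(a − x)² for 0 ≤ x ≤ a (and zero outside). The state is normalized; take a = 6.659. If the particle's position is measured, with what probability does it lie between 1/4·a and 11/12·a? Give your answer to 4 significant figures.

P = ∫_{1/4·a}^{11/12·a} |φ(x)|² dx.
Since A² = 1/(a^9/630), this is the region integral divided by the full normalization integral.
Let u = x/a; then A² and the length scale cancel, so P = ∫_{1/4}^{11/12} u^4·(1 - u)^4 du ÷ ∫_{0}^{1} u^4·(1 - u)^4 du.
An antiderivative of u^4·(1 - u)^4 is u^5·(70·u^4 - 315·u^3 + 540·u^2 - 420·u + 126)/630; evaluating from 1/4 to 11/12 gives ≈ 0.00150904, while the full integral is 1/630.
The result is P = 0.95069.

P ≈ 0.9507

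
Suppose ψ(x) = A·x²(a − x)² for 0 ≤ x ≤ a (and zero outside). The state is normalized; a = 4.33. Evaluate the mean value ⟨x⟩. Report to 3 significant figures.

⟨x⟩ ≈ 2.17

The expectation value is the |ψ|²-weighted average of x: ∫ x|ψ|² dx.
Expanding the polynomial and integrating term by term, evaluating both integrals, ⟨x⟩ = a/2.
Putting a = 4.33 gives 2.165.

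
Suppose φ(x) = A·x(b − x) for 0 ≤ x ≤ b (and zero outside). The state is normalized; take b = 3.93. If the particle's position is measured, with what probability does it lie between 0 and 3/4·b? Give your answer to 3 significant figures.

|φ|² is the probability density, so P = ∫_{0}^{3/4·b} |φ|² dx.
The normalization integral ∫|φ|²dx over the whole domain equals b^5/30·A², and A² cancels in the ratio.
Let u = x/b; then A² and the length scale cancel, so P = ∫_{0}^{3/4} u^2·(1 - u)^2 du ÷ ∫_{0}^{1} u^2·(1 - u)^2 du.
With ∫ u^2·(1 - u)^2 du = u^3·(6·u^2 - 15·u + 10)/30 + C, the region integral is 153/5120 and the full one is 1/30.
This works out to P = 459/512.

P ≈ 0.896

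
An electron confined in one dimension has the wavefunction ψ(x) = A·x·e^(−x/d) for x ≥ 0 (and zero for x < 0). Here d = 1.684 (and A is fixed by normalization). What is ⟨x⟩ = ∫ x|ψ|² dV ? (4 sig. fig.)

⟨x⟩ ≈ 2.526

⟨x⟩ = ∫ x |ψ|² dx over the full domain.
Evaluating both integrals, ⟨x⟩ = 3·d/2.
With d = 1.684, ⟨x⟩ = 2.5260.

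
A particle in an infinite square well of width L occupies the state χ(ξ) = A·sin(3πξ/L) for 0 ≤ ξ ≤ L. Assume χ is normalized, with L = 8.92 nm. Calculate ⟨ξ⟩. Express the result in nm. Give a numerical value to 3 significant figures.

By definition ⟨ξ⟩ = ∫ ξ |χ(ξ)|² dξ.
With ∫₀^L sin²(nπξ/L) dξ = L/2, since the A² factors cancel between numerator and denominator, ⟨ξ⟩ = L/2.
Putting L = 8.92 gives 4.460.

⟨ξ⟩ ≈ 4.46 nm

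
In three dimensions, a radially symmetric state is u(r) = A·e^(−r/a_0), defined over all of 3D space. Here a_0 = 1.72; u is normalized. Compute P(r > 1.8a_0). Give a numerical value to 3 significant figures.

P ≈ 0.303

With dV = 4πr²dr, the probability is ∫|u|² dV over r > 1.8a_0.
A² is fixed by ∫₀^∞ 4πr²|u|² dr = 1, i.e. A² = (π·a_0^3)^(−1).
Let t = r/a_0; then A², 4π and the length scale all cancel, so P = ∫_{1.8}^{∞} t^2·e^(-2·t) dt ÷ ∫_{0}^{∞} t^2·e^(-2·t) dt.
Using ∫ t^2·e^(-2·t) dt = -(2·t^2 + 2·t + 1)·e^(-2·t)/4, the numerator is 277·e^(-18/5)/100 and the denominator is 1/4.
This evaluates to P = 0.3027.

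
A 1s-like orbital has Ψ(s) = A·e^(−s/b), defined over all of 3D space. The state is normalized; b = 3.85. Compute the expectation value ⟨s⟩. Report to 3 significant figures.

⟨s⟩ ≈ 5.78

By definition ⟨s⟩ = ∫ s |Ψ(s)|² 4πs² ds.
Recall ∫₀^∞ s^m e^(−s/β) ds = m!·β^(m+1), evaluating both integrals, ⟨s⟩ = 3·b/2.
Putting b = 3.85 gives 5.775.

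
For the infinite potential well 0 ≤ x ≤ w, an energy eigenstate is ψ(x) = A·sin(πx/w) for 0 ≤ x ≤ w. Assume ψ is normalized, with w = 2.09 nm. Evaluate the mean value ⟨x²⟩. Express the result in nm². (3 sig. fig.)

⟨x^2⟩ ≈ 1.23 nm^2

The expectation value is the |ψ|²-weighted average of x^2: ∫ x^2|ψ|² dx.
Using sin²θ = (1 − cos 2θ)/2, since the A² factors cancel between numerator and denominator, ⟨x²⟩ = -w^2/(2·π^2) + w^2/3.
Putting w = 2.09 gives 1.235.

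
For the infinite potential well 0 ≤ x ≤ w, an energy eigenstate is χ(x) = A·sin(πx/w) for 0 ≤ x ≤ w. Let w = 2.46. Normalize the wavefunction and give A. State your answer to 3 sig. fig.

Require ∫ |χ|² dx = 1 over the whole domain.
With ∫₀^w sin²(nπx/w) dx = w/2, the integral (without the A² prefactor) comes out to w/2.
Setting this equal to 1 gives A² = 1/(w/2).
Plugging in w = 2.46 yields A = 0.9017.

A ≈ 0.902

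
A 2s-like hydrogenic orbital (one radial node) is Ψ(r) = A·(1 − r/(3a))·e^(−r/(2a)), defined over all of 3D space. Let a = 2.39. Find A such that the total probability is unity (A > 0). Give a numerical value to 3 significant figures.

Normalization requires ∫|Ψ|² 4πr² dr = 1, integrated from 0 to ∞.
Carrying out the integral gives A² · 8·π·a^3/3.
With a = 2.39: A² = 0.008744 and A = 0.09351.

A ≈ 0.0935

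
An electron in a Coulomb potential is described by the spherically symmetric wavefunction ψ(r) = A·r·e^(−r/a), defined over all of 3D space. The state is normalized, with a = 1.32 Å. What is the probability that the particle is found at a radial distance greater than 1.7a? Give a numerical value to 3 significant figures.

With dV = 4πr²dr, the probability is ∫|ψ|² dV over r > 1.7a.
The full normalization integral is A²·[3·π·a^5] = 1, fixing A².
Substituting u = r/a, A², 4π and the length scale all cancel in the ratio: P = ∫_{1.7}^{∞} u^4·e^(-2·u) du / ∫_{0}^{∞} u^4·e^(-2·u) du.
With ∫ u^4·e^(-2·u) du = -(u^4/2 + u^3 + 3·u^2/2 + 3·u/2 + 3/4)·e^(-2·u) + C, the region integral is ≈ 0.55814 and the full one is 3/4.
Taking the ratio yields P = 0.7442.

P ≈ 0.744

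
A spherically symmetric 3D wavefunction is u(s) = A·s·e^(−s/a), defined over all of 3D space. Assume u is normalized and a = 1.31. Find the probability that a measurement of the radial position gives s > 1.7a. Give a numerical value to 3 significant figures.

P ≈ 0.744

P = ∫ |u|² 4πs² ds over s > 1.7a.
A² is fixed by ∫₀^∞ 4πs²|u|² ds = 1, i.e. A² = (3·π·a^5)^(−1).
In terms of t = s/a (A², 4π and the length scale all cancel between numerator and denominator), P = [∫_{1.7}^{∞} t^4·e^(-2·t) dt] / [∫_{0}^{∞} t^4·e^(-2·t) dt].
Using ∫ t^4·e^(-2·t) dt = -(t^4/2 + t^3 + 3·t^2/2 + 3·t/2 + 3/4)·e^(-2·t), the numerator is ≈ 0.55814 and the denominator is 3/4.
The region integral divided by the full integral gives P = 0.7442.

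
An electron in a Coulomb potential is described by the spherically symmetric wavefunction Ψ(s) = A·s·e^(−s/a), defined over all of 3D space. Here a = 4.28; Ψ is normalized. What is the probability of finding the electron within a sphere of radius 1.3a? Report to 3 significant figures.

P = ∫ |Ψ|² 4πs² ds over s ≤ 1.3a.
Normalization gives A² = 1/(3·π·a^5).
Let u = s/a; then A², 4π and the length scale all cancel, so P = ∫_{0}^{1.3} u^4·e^(-2·u) du ÷ ∫_{0}^{∞} u^4·e^(-2·u) du.
With ∫ u^4·e^(-2·u) du = -(u^4/2 + u^3 + 3·u^2/2 + 3·u/2 + 3/4)·e^(-2·u) + C, the region integral is ≈ 0.091932 and the full one is 3/4.
Taking the ratio yields P = 0.1226.

P ≈ 0.123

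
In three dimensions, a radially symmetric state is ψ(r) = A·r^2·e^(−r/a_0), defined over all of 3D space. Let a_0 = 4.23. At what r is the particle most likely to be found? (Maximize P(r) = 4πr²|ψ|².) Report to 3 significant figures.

Set d/dr [P(r) = 4πr²|ψ|²] = 0 and solve for r > 0.
Solving yields r = 3·a_0.
With a_0 = 4.23, the most probable radial distance is 12.69.

r ≈ 12.7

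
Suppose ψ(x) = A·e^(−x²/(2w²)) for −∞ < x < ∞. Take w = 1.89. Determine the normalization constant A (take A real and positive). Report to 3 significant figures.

A ≈ 0.546

The normalization condition is ∫|ψ|² dx = 1 from −∞ to ∞.
The integral (without the A² prefactor) comes out to √(π)·w.
Setting this equal to 1 gives A² = 1/(√(π)·w).
Substituting w = 1.89 gives A² = 0.2985, so A = 0.5464.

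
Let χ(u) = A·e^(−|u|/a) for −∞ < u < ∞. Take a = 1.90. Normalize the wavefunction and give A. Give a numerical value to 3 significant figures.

A ≈ 0.725

Require ∫ |χ|² du = 1 over the whole domain.
Recall ∫₀^∞ u^m e^(−u/β) du = m!·β^(m+1), with χ = A·e^(−|u|/a), the integral evaluates to A²·[a].
Plugging in a = 1.90 yields A = 0.7255.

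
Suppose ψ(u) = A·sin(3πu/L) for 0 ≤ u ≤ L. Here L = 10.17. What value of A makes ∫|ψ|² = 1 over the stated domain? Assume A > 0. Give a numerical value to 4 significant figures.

A ≈ 0.4435

The normalization condition is ∫|ψ|² du = 1 from 0 to L.
With ∫₀^L sin²(nπu/L) du = L/2, with ψ = A·sin(3πu/L), the integral evaluates to A²·[L/2].
Hence A² = 1/[L/2].
Plugging in L = 10.17 yields A = 0.44346.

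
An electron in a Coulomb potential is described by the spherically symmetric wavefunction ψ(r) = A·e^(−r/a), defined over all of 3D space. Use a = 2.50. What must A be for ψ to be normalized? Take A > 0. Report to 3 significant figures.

A ≈ 0.143

Require ∫ |ψ|² 4πr² dr = 1 over the whole domain.
Carrying out the integral gives A² · π·a^3.
Setting this equal to 1 gives A² = 1/(π·a^3).
Substituting a = 2.50 gives A² = 0.02037, so A = 0.1427.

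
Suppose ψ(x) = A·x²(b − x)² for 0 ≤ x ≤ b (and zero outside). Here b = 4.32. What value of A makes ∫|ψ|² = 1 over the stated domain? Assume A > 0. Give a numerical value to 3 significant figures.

The normalization condition is ∫|ψ|² dx = 1 from 0 to b.
Expanding the polynomial and integrating term by term, the integral (without the A² prefactor) comes out to b^9/630.
Setting this equal to 1 gives A² = 1/(b^9/630).
Plugging in b = 4.32 yields A = 0.03467.

A ≈ 0.0347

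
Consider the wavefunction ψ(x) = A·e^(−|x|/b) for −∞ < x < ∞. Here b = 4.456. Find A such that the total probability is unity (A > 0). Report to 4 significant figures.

A ≈ 0.4737

We need A² ∫|f|² dx = 1, taking the integral from −∞ to ∞.
∫|ψ|² dx = A²·(b).
Hence A² = 1/[b].
With b = 4.456: A² = 0.22442 and A = 0.47373.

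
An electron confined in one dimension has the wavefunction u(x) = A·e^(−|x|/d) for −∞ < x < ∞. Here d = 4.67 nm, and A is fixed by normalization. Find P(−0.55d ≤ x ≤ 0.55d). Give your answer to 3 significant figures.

P ≈ 0.667

|u|² is the probability density, so P = ∫_{−0.55d}^{0.55d} |u|² dx.
Since A² = 1/(d), this is the region integral divided by the full normalization integral.
By symmetry take twice the x ≥ 0 contribution in numerator and denominator; the 2's cancel. Let t = x/d; then A² and the length scale cancel, so P = ∫_{0}^{0.55} e^(-2·t) dt ÷ ∫_{0}^{∞} e^(-2·t) dt.
An antiderivative of e^(-2·t) is -e^(-2·t)/2; evaluating from 0 to 0.55 gives 1/2 - e^(-11/10)/2, while the full integral is 1/2.
This works out to P = 0.6671.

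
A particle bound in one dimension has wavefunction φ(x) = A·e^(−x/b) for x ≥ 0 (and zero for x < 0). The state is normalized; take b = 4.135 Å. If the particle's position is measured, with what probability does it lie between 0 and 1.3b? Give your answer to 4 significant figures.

The probability is P = ∫ |φ|² dx over [0, 1.3b].
Since A² = 1/(b/2), this is the region integral divided by the full normalization integral.
Let u = x/b; then A² and the length scale cancel, so P = ∫_{0}^{1.3} e^(-2·u) du ÷ ∫_{0}^{∞} e^(-2·u) du.
Using ∫ e^(-2·u) du = -e^(-2·u)/2, the numerator is 1/2 - e^(-13/5)/2 and the denominator is 1/2.
Evaluating gives P = 0.92573.

P ≈ 0.9257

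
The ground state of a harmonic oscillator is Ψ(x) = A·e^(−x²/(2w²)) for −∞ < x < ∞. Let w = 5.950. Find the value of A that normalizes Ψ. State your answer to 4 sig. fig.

The normalization condition is ∫|Ψ|² dx = 1 from −∞ to ∞.
With ∫_{−∞}^{∞} x^(2m) e^(−αx²) dx = (2m−1)!!·√π / (2^m α^(m+1/2)), carrying out the integral gives A² · √(π)·w.
So A² = (√(π)·w)^(−1).
With w = 5.950: A² = 0.094822 and A = 0.30793.

A ≈ 0.3079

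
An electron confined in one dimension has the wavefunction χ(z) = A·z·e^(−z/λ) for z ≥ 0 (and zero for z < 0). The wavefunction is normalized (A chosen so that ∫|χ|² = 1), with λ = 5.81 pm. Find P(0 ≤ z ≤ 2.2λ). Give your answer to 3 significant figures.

P ≈ 0.815

The probability is P = ∫ |χ|² dz over [0, 2.2λ].
Since A² = 1/(λ^3/4), this is the region integral divided by the full normalization integral.
Substituting u = z/λ, A² and the length scale cancel in the ratio: P = ∫_{0}^{2.2} u^2·e^(-2·u) du / ∫_{0}^{∞} u^2·e^(-2·u) du.
Using ∫ u^2·e^(-2·u) du = -(2·u^2 + 2·u + 1)·e^(-2·u)/4, the numerator is 1/4 - 377·e^(-22/5)/100 and the denominator is 1/4.
Taking the ratio, P = 0.8149.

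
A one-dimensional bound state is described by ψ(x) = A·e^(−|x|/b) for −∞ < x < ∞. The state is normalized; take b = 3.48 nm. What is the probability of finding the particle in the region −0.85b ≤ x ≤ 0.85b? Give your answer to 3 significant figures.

|ψ|² is the probability density, so P = ∫_{−0.85b}^{0.85b} |ψ|² dx.
The normalization integral ∫|ψ|²dx over the whole domain equals b·A², and A² cancels in the ratio.
Both integrals are even about x = 0, so only the x ≥ 0 halves are needed (the factors of 2 cancel). Let u = x/b; then A² and the length scale cancel, so P = ∫_{0}^{0.85} e^(-2·u) du ÷ ∫_{0}^{∞} e^(-2·u) du.
Using ∫ e^(-2·u) du = -e^(-2·u)/2, the numerator is 1/2 - e^(-17/10)/2 and the denominator is 1/2.
The result is P = 0.8173.

P ≈ 0.817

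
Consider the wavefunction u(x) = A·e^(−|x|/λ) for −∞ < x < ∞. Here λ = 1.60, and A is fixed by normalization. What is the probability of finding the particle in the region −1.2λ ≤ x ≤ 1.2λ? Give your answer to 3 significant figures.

P ≈ 0.909

|u|² is the probability density, so P = ∫_{−1.2λ}^{1.2λ} |u|² dx.
Since A² = 1/(λ), this is the region integral divided by the full normalization integral.
By symmetry take twice the x ≥ 0 contribution in numerator and denominator; the 2's cancel. Substituting t = x/λ, A² and the length scale cancel in the ratio: P = ∫_{0}^{1.2} e^(-2·t) dt / ∫_{0}^{∞} e^(-2·t) dt.
Using ∫ e^(-2·t) dt = -e^(-2·t)/2, the numerator is 1/2 - e^(-12/5)/2 and the denominator is 1/2.
Taking the ratio, P = 0.9093.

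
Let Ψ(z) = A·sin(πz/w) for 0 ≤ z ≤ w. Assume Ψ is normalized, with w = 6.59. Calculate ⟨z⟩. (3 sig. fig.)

⟨z⟩ ≈ 3.30

⟨z⟩ = ∫ z |Ψ|² dz over the full domain.
Using sin²θ = (1 − cos 2θ)/2, evaluating both integrals, ⟨z⟩ = w/2.
With w = 6.59, ⟨z⟩ = 3.295.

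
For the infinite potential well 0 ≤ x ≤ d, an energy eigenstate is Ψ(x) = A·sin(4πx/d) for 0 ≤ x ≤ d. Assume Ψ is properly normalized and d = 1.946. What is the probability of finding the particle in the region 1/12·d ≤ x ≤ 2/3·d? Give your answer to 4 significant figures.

|Ψ|² is the probability density, so P = ∫_{1/12·d}^{2/3·d} |Ψ|² dx.
Since A² = 1/(d/2), this is the region integral divided by the full normalization integral.
Substituting u = x/d, A² and the length scale cancel in the ratio: P = ∫_{1/12}^{2/3} sin(4·π·u)^2 du / ∫_{0}^{1} sin(4·π·u)^2 du.
With ∫ sin(4·π·u)^2 du = u/2 - sin(4·π·u)·cos(4·π·u)/(8·π) + C, the region integral is √(3)/(16·π) + 7/24 and the full one is 1/2.
This works out to P = √(3)/(8·π) + 7/12.

P ≈ 0.6522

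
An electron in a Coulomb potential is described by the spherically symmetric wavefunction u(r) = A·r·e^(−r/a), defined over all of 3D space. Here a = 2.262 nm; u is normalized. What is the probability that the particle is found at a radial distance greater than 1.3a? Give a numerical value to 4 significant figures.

P ≈ 0.8774

Integrate the radial probability density 4πr²|u|² over r > 1.3a.
A² is fixed by ∫₀^∞ 4πr²|u|² dr = 1, i.e. A² = (3·π·a^5)^(−1).
Let t = r/a; then A², 4π and the length scale all cancel, so P = ∫_{1.3}^{∞} t^4·e^(-2·t) dt ÷ ∫_{0}^{∞} t^4·e^(-2·t) dt.
An antiderivative of t^4·e^(-2·t) is -(t^4/2 + t^3 + 3·t^2/2 + 3·t/2 + 3/4)·e^(-2·t); evaluating from 1.3 to ∞ gives ≈ 0.658068, while the full integral is 3/4.
This evaluates to P = 0.87742.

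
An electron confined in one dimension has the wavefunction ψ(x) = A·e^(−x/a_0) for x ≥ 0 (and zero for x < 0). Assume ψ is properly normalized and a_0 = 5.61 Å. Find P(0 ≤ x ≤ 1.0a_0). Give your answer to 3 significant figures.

P ≈ 0.865

|ψ|² is the probability density, so P = ∫_{0}^{1.0a_0} |ψ|² dx.
The normalization integral ∫|ψ|²dx over the whole domain equals a_0/2·A², and A² cancels in the ratio.
Let u = x/a_0; then A² and the length scale cancel, so P = ∫_{0}^{1.0} e^(-2·u) du ÷ ∫_{0}^{∞} e^(-2·u) du.
With ∫ e^(-2·u) du = -e^(-2·u)/2 + C, the region integral is 1/2 - e^(-2)/2 and the full one is 1/2.
Evaluating gives P = 0.8647.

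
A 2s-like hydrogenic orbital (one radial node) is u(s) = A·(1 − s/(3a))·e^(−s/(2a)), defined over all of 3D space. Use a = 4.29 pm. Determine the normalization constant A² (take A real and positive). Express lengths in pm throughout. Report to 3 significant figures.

A^2 ≈ 0.00151 pm^(-3)

Require ∫ |u|² 4πs² ds = 1 over the whole domain.
In 3D with spherical symmetry the volume element is 4πs² ds.
Carrying out the integral gives A² · 8·π·a^3/3.
Setting this equal to 1 gives A² = 1/(8·π·a^3/3).
Plugging in a = 4.29 yields A = 0.03888.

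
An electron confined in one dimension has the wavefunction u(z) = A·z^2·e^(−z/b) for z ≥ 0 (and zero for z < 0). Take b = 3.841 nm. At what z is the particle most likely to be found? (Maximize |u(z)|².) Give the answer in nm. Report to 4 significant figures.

z ≈ 7.682 nm

The maximum of |u(z)|² occurs where its derivative vanishes.
This gives z = 2·b.
With b = 3.841, the most probable position is 7.6820 nm.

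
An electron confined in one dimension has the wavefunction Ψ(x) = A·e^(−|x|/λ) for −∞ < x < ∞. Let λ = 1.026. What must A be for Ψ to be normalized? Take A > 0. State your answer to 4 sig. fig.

Require ∫ |Ψ|² dx = 1 over the whole domain.
With ∫₀^∞ x^0 e^(−αx) dx = 0!/α^1, ∫|Ψ|² dx = A²·(λ).
Setting this equal to 1 gives A² = 1/(λ).
Plugging in λ = 1.026 yields A = 0.98725.

A ≈ 0.9872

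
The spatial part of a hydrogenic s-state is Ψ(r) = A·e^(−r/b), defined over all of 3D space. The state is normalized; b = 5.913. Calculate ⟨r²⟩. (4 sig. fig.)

⟨r^2⟩ ≈ 104.9

The expectation value is the |Ψ|²-weighted average of r^2: ∫ r^2|Ψ|² 4πr² dr.
With ∫₀^∞ r^4 e^(−αr) dr = 4!/α^5, evaluating both integrals, ⟨r²⟩ = 3·b^2.
Putting b = 5.913 gives 104.89.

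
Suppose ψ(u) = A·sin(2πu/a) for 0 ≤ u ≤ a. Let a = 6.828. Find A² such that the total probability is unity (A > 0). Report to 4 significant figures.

Normalization requires ∫|ψ|² du = 1, integrated from 0 to a.
The integral (without the A² prefactor) comes out to a/2.
Hence A² = 1/[a/2].
Substituting a = 6.828 gives A² = 0.29291, so A = 0.54121.

A^2 ≈ 0.2929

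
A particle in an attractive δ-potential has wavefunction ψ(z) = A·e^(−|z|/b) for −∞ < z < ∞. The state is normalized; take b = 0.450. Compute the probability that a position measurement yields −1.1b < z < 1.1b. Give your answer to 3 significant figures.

P ≈ 0.889

P = ∫_{−1.1b}^{1.1b} |ψ(z)|² dz.
The normalization integral ∫|ψ|²dz over the whole domain equals b·A², and A² cancels in the ratio.
By symmetry take twice the z ≥ 0 contribution in numerator and denominator; the 2's cancel. Let u = z/b; then A² and the length scale cancel, so P = ∫_{0}^{1.1} e^(-2·u) du ÷ ∫_{0}^{∞} e^(-2·u) du.
Using ∫ e^(-2·u) du = -e^(-2·u)/2, the numerator is 1/2 - e^(-11/5)/2 and the denominator is 1/2.
Evaluating gives P = 0.8892.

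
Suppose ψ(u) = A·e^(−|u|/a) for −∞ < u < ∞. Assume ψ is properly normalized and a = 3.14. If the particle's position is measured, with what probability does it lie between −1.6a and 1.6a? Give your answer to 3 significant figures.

P ≈ 0.959

The probability is P = ∫ |ψ|² du over [−1.6a, 1.6a].
The normalization integral ∫|ψ|²du over the whole domain equals a·A², and A² cancels in the ratio.
Both integrals are even about u = 0, so only the u ≥ 0 halves are needed (the factors of 2 cancel). Let t = u/a; then A² and the length scale cancel, so P = ∫_{0}^{1.6} e^(-2·t) dt ÷ ∫_{0}^{∞} e^(-2·t) dt.
With ∫ e^(-2·t) dt = -e^(-2·t)/2 + C, the region integral is 1/2 - e^(-16/5)/2 and the full one is 1/2.
The result is P = 0.9592.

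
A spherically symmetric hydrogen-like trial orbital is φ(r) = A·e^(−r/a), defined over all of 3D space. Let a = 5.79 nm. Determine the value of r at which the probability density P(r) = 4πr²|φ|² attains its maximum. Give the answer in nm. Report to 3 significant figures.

r ≈ 5.79 nm

Differentiate P(r) = 4πr²|φ|² with respect to r and set to zero.
Solving yields r = a.
With a = 5.79, the most probable radial distance is 5.790 nm.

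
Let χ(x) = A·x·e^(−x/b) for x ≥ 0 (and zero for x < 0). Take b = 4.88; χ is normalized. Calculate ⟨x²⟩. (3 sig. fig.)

By definition ⟨x²⟩ = ∫ x^2 |χ(x)|² dx.
Evaluating both integrals, ⟨x²⟩ = 3·b^2.
Putting b = 4.88 gives 71.44.

⟨x^2⟩ ≈ 71.4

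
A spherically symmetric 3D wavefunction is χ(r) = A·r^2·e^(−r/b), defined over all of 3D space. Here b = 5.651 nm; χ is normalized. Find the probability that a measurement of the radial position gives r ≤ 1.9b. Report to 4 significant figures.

P ≈ 0.09089

With dV = 4πr²dr, the probability is ∫|χ|² dV over r ≤ 1.9b.
Normalization gives A² = 1/(45·π·b^7/2).
Substituting u = r/b, A², 4π and the length scale all cancel in the ratio: P = ∫_{0}^{1.9} u^6·e^(-2·u) du / ∫_{0}^{∞} u^6·e^(-2·u) du.
An antiderivative of u^6·e^(-2·u) is -(4·u^6 + 12·u^5 + 30·u^4 + 60·u^3 + 90·u^2 + 90·u + 45)·e^(-2·u)/8; evaluating from 0 to 1.9 gives ≈ 0.511270, while the full integral is 45/8.
Taking the ratio yields P = 0.090892.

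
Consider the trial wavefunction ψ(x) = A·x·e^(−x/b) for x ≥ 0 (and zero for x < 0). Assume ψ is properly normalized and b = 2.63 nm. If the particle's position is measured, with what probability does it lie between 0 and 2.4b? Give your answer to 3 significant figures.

|ψ|² is the probability density, so P = ∫_{0}^{2.4b} |ψ|² dx.
With A² fixed by ∫|ψ|² = 1, i.e. A² = (b^3/4)^(−1), substitute and integrate.
Let u = x/b; then A² and the length scale cancel, so P = ∫_{0}^{2.4} u^2·e^(-2·u) du ÷ ∫_{0}^{∞} u^2·e^(-2·u) du.
With ∫ u^2·e^(-2·u) du = -(2·u^2 + 2·u + 1)·e^(-2·u)/4 + C, the region integral is 1/4 - 433·e^(-24/5)/100 and the full one is 1/4.
This works out to P = 0.8575.

P ≈ 0.857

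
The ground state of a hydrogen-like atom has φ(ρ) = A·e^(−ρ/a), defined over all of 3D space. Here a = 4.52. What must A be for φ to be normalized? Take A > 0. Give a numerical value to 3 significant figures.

Require ∫ |φ|² 4πρ² dρ = 1 over the whole domain.
(Spherical symmetry: dV = 4πρ² dρ.)
With φ = A·e^(−ρ/a), the integral evaluates to A²·[π·a^3].
Setting this equal to 1 gives A² = 1/(π·a^3).
Substituting a = 4.52 gives A² = 0.003447, so A = 0.05871.

A ≈ 0.0587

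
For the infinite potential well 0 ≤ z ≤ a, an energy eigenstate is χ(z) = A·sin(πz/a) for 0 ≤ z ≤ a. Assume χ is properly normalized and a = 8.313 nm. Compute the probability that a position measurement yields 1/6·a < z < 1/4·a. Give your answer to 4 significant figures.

|χ|² is the probability density, so P = ∫_{1/6·a}^{1/4·a} |χ|² dz.
The normalization integral ∫|χ|²dz over the whole domain equals a/2·A², and A² cancels in the ratio.
Substituting u = z/a, A² and the length scale cancel in the ratio: P = ∫_{1/6}^{1/4} sin(π·u)^2 du / ∫_{0}^{1} sin(π·u)^2 du.
Using ∫ sin(π·u)^2 du = u/2 - sin(2·π·u)/(4·π), the numerator is -1/(4·π) + 1/24 + √(3)/(8·π) and the denominator is 1/2.
Evaluating gives P = (-6 + π + 3·√(3))/(12·π).

P ≈ 0.06201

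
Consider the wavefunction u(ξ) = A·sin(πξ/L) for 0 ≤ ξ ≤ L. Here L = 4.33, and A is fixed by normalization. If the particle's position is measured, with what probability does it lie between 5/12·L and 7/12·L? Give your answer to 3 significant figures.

P ≈ 0.326

The probability is P = ∫ |u|² dξ over [5/12·L, 7/12·L].
The normalization integral ∫|u|²dξ over the whole domain equals L/2·A², and A² cancels in the ratio.
In terms of t = ξ/L (A² and the length scale cancel between numerator and denominator), P = [∫_{5/12}^{7/12} sin(π·t)^2 dt] / [∫_{0}^{1} sin(π·t)^2 dt].
With ∫ sin(π·t)^2 dt = t/2 - sin(2·π·t)/(4·π) + C, the region integral is 1/(4·π) + 1/12 and the full one is 1/2.
This works out to P = (3 + π)/(6·π).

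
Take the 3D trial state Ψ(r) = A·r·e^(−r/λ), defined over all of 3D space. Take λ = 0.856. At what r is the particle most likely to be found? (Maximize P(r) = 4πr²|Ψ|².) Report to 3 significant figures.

Differentiate P(r) = 4πr²|Ψ|² with respect to r and set to zero.
Solving yields r = 2·λ.
With λ = 0.856, the most probable radial distance is 1.712.

r ≈ 1.71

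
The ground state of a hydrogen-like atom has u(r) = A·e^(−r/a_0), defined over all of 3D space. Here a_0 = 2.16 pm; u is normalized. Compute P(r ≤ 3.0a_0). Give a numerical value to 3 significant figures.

With dV = 4πr²dr, the probability is ∫|u|² dV over r ≤ 3.0a_0.
A² is fixed by ∫₀^∞ 4πr²|u|² dr = 1, i.e. A² = (π·a_0^3)^(−1).
Substituting t = r/a_0, A², 4π and the length scale all cancel in the ratio: P = ∫_{0}^{3.0} t^2·e^(-2·t) dt / ∫_{0}^{∞} t^2·e^(-2·t) dt.
An antiderivative of t^2·e^(-2·t) is -(2·t^2 + 2·t + 1)·e^(-2·t)/4; evaluating from 0 to 3.0 gives 1/4 - 25·e^(-6)/4, while the full integral is 1/4.
The region integral divided by the full integral gives P = 0.9380.

P ≈ 0.938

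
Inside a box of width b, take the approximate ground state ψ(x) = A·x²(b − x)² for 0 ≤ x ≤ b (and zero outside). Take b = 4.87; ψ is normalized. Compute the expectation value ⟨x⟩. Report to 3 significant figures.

By definition ⟨x⟩ = ∫ x |ψ(x)|² dx.
Expanding the polynomial and integrating term by term, evaluating both integrals, ⟨x⟩ = b/2.
Putting b = 4.87 gives 2.435.

⟨x⟩ ≈ 2.44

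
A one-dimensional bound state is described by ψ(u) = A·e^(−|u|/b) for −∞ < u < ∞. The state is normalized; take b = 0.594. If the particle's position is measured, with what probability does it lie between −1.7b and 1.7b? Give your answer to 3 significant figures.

|ψ|² is the probability density, so P = ∫_{−1.7b}^{1.7b} |ψ|² du.
The normalization integral ∫|ψ|²du over the whole domain equals b·A², and A² cancels in the ratio.
By symmetry take twice the u ≥ 0 contribution in numerator and denominator; the 2's cancel. Substituting t = u/b, A² and the length scale cancel in the ratio: P = ∫_{0}^{1.7} e^(-2·t) dt / ∫_{0}^{∞} e^(-2·t) dt.
With ∫ e^(-2·t) dt = -e^(-2·t)/2 + C, the region integral is 1/2 - e^(-17/5)/2 and the full one is 1/2.
The result is P = 0.9666.

P ≈ 0.967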